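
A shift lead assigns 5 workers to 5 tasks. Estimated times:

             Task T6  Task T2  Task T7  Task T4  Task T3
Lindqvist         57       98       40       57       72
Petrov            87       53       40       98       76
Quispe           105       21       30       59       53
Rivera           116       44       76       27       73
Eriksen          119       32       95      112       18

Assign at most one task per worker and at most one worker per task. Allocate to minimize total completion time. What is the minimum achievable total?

Optimal: Lindqvist→Task T6 (57 min), Petrov→Task T7 (40 min), Quispe→Task T2 (21 min), Rivera→Task T4 (27 min), Eriksen→Task T3 (18 min) — total 57+40+21+27+18 = 163 min.
Swapping Lindqvist↔Rivera (Lindqvist→Task T4 57 min, Rivera→Task T6 116 min) adds 89.
Every other assignment is strictly worse.

Minimum total: 163 min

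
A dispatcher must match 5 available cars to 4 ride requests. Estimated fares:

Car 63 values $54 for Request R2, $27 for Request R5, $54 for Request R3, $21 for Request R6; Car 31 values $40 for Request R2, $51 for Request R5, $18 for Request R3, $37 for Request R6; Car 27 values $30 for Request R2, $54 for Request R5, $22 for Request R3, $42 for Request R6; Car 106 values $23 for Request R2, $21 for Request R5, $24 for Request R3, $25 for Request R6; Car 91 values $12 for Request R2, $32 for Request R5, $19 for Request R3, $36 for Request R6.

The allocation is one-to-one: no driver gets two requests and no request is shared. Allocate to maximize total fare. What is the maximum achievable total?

Maximum total: $184

Optimal: Car 31→Request R2 ($40), Car 27→Request R5 ($54), Car 63→Request R3 ($54), Car 91→Request R6 ($36) — total 40+54+54+36 = $184.
Column-greedy (each request in turn goes to its best remaining driver) gives $169, worse by 15.
Checked against all permutations: $184 is optimal.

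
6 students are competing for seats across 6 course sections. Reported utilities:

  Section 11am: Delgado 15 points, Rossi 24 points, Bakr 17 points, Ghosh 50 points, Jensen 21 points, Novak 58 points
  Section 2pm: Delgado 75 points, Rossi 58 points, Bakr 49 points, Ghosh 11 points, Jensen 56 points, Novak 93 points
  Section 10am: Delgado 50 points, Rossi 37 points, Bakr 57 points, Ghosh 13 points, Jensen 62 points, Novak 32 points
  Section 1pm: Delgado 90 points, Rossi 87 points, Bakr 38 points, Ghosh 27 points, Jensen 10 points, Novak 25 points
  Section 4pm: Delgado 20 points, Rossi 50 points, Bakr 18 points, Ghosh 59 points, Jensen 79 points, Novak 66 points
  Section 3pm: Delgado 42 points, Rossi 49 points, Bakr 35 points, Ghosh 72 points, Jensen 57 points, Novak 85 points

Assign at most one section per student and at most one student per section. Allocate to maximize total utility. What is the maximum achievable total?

Optimal: Delgado→Section 2pm (75 points), Rossi→Section 1pm (87 points), Bakr→Section 10am (57 points), Ghosh→Section 11am (50 points), Jensen→Section 4pm (79 points), Novak→Section 3pm (85 points) — total 75+87+57+50+79+85 = 433 points.
Next-best assignment: Delgado→Section 2pm, Rossi→Section 1pm, Bakr→Section 10am, Ghosh→Section 3pm, Jensen→Section 4pm, Novak→Section 11am = 428 points.

Maximum total: 433 points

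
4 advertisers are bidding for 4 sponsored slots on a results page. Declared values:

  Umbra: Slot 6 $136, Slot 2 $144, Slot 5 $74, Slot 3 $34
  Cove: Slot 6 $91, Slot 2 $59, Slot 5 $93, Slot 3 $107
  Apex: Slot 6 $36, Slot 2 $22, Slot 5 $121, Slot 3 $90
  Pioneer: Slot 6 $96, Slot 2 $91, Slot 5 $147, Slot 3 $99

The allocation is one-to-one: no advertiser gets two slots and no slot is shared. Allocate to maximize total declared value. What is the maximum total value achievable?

Optimal: Umbra→Slot 2 ($144), Cove→Slot 6 ($91), Apex→Slot 3 ($90), Pioneer→Slot 5 ($147) — total 144+91+90+147 = $472.

Max total: $472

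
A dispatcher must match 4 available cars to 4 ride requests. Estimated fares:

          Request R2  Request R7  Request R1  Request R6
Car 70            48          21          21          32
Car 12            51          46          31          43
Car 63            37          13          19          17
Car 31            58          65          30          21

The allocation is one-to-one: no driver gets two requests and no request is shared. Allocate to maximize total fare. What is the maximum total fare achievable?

Maximum total: $175

This is a one-to-one assignment (maximum-weight bipartite matching).
Optimal: Car 70→Request R2 ($48), Car 12→Request R6 ($43), Car 63→Request R1 ($19), Car 31→Request R7 ($65) — total 48+43+19+65 = $175.
Max-entry greedy (repeatedly take the single best remaining cell) gives $167, worse by 8.
Swapping Car 70↔Car 31 (Car 70→Request R7 $21, Car 31→Request R2 $58) loses 34.
Checked against all permutations: $175 is optimal.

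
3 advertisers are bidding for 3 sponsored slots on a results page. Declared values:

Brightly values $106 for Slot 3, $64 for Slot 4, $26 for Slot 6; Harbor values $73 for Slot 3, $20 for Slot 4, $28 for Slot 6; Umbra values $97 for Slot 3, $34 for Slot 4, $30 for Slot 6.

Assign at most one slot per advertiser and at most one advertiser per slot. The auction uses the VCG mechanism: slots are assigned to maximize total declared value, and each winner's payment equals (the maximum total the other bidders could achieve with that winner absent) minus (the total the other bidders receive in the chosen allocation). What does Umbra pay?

Efficient allocation: Brightly→Slot 4 ($64), Harbor→Slot 6 ($28), Umbra→Slot 3 ($97); total welfare W = $189.
Umbra receives Slot 3 at value $97, so the others get W − 97 = $92.
Without Umbra: best allocation of the remaining 2 bidders over all 3 slots is Brightly→Slot 4 ($64), Harbor→Slot 3 ($73), total $137.
VCG payment = (others' best without Umbra) − (others' welfare with Umbra) = 137 − 92 = $45.

Umbra pays $45.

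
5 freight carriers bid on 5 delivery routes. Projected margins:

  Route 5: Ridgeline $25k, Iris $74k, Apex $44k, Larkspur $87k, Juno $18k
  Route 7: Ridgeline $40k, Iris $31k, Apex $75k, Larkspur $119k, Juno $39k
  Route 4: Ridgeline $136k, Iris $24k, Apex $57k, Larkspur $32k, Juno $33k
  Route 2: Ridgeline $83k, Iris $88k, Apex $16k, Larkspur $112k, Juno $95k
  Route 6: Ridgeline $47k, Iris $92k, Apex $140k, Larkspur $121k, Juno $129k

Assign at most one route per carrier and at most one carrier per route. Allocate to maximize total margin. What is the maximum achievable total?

This is a one-to-one assignment (maximum-weight bipartite matching).
Optimal: Ridgeline→Route 4 ($136k), Iris→Route 5 ($74k), Apex→Route 6 ($140k), Larkspur→Route 7 ($119k), Juno→Route 2 ($95k) — total 136+74+140+119+95 = $564k.
Column-greedy (each route in turn goes to its best remaining carrier) gives $485k, worse by 79.
Swapping Apex↔Larkspur (Apex→Route 7 $75k, Larkspur→Route 6 $121k) loses 63.
Checked against all permutations: $564k is optimal.

Maximum total: $564k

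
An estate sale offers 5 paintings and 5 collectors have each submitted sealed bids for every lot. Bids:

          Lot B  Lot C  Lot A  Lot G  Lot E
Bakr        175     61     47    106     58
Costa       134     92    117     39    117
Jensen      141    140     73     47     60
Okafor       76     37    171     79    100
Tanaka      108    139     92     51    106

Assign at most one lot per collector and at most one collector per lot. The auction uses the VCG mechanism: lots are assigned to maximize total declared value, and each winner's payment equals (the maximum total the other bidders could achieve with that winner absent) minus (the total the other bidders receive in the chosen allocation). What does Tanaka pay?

Tanaka pays $68.

Efficient allocation: Bakr→Lot G ($106), Costa→Lot E ($117), Jensen→Lot B ($141), Okafor→Lot A ($171), Tanaka→Lot C ($139); total welfare W = $674.
Tanaka receives Lot C at value $139, so the others get W − 139 = $535.
Without Tanaka: best allocation of the remaining 4 bidders over all 5 lots is Bakr→Lot B ($175), Costa→Lot E ($117), Jensen→Lot C ($140), Okafor→Lot A ($171), total $603.
VCG payment = (others' best without Tanaka) − (others' welfare with Tanaka) = 603 − 535 = $68.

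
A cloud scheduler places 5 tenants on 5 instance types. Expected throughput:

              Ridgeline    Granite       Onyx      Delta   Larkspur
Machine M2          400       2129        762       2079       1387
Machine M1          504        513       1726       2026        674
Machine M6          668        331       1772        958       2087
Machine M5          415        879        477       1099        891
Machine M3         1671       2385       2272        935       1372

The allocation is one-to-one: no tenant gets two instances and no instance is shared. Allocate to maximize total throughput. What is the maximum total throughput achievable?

Max total: 8929 ops/s

Optimal: Ridgeline→Machine M5 (415 ops/s), Granite→Machine M2 (2129 ops/s), Onyx→Machine M3 (2272 ops/s), Delta→Machine M1 (2026 ops/s), Larkspur→Machine M6 (2087 ops/s) — total 415+2129+2272+2026+2087 = 8929 ops/s.
Max-entry greedy (repeatedly take the single best remaining cell) gives 8692 ops/s, worse by 237.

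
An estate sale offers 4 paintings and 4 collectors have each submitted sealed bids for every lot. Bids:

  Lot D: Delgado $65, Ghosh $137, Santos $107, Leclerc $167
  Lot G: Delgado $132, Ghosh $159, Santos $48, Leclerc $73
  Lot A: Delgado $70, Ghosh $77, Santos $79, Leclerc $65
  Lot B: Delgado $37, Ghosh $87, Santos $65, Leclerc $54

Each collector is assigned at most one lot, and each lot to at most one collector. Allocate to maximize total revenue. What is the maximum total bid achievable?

Max total: $465

Optimal: Delgado→Lot G ($132), Ghosh→Lot B ($87), Santos→Lot A ($79), Leclerc→Lot D ($167) — total 132+87+79+167 = $465.
Max-entry greedy (repeatedly take the single best remaining cell) gives $442, worse by 23.
Every other assignment is strictly worse.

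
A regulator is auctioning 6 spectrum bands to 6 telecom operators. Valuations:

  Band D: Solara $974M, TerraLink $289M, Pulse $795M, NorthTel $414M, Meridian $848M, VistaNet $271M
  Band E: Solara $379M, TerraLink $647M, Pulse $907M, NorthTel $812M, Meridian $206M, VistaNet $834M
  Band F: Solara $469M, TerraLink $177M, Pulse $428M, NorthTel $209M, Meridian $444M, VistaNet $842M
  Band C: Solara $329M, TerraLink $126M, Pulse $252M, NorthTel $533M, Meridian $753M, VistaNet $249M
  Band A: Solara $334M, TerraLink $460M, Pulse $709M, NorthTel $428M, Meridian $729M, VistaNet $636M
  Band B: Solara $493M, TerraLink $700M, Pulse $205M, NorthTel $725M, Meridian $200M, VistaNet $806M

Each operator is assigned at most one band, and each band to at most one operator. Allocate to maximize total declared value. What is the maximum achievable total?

Max total: $4790M

Optimal: Solara→Band D ($974M), TerraLink→Band B ($700M), Pulse→Band A ($709M), NorthTel→Band E ($812M), Meridian→Band C ($753M), VistaNet→Band F ($842M) — total 974+700+709+812+753+842 = $4790M.
Column-greedy (each band in turn goes to its best remaining operator) gives $4661M, worse by 129.
Every other assignment is strictly worse.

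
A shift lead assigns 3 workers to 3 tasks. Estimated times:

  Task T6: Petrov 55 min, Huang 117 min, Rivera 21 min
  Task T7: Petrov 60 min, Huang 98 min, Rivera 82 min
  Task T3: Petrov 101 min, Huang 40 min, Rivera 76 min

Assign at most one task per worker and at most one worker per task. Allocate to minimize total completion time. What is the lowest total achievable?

Min total: 121 min

Optimal: Petrov→Task T7 (60 min), Huang→Task T3 (40 min), Rivera→Task T6 (21 min) — total 60+40+21 = 121 min.
Row-greedy (each worker in turn takes its cheapest remaining task) gives 177 min, worse by 56.
Next-best assignment: Petrov→Task T6, Huang→Task T3, Rivera→Task T7 = 177 min.
Swapping Huang↔Rivera (Huang→Task T6 117 min, Rivera→Task T3 76 min) adds 132.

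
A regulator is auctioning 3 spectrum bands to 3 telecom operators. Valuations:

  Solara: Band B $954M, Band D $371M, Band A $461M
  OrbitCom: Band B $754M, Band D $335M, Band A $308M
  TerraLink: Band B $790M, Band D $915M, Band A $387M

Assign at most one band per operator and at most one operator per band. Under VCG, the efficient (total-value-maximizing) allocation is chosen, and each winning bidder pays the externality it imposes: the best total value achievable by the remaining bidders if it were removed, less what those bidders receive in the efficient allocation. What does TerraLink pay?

Efficient allocation: Solara→Band B ($954M), OrbitCom→Band A ($308M), TerraLink→Band D ($915M); total welfare W = $2177M.
TerraLink receives Band D at value $915M, so the others get W − 915 = $1262M.
Without TerraLink: best allocation of the remaining 2 bidders over all 3 bands is Solara→Band B ($954M), OrbitCom→Band D ($335M), total $1289M.
VCG payment = (others' best without TerraLink) − (others' welfare with TerraLink) = 1289 − 1262 = $27M.

TerraLink pays $27M.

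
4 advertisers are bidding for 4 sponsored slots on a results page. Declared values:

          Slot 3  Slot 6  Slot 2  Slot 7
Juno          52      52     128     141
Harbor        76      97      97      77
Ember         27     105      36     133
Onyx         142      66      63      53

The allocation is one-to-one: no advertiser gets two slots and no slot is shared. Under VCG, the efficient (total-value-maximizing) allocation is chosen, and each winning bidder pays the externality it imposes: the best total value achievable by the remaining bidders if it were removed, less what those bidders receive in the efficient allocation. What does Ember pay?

Ember pays $13.

Efficient allocation: Juno→Slot 2 ($128), Harbor→Slot 6 ($97), Ember→Slot 7 ($133), Onyx→Slot 3 ($142); total welfare W = $500.
Ember receives Slot 7 at value $133, so the others get W − 133 = $367.
Without Ember: best allocation of the remaining 3 bidders over all 4 slots is Juno→Slot 7 ($141), Harbor→Slot 6 ($97), Onyx→Slot 3 ($142), total $380.
VCG payment = (others' best without Ember) − (others' welfare with Ember) = 380 − 367 = $13.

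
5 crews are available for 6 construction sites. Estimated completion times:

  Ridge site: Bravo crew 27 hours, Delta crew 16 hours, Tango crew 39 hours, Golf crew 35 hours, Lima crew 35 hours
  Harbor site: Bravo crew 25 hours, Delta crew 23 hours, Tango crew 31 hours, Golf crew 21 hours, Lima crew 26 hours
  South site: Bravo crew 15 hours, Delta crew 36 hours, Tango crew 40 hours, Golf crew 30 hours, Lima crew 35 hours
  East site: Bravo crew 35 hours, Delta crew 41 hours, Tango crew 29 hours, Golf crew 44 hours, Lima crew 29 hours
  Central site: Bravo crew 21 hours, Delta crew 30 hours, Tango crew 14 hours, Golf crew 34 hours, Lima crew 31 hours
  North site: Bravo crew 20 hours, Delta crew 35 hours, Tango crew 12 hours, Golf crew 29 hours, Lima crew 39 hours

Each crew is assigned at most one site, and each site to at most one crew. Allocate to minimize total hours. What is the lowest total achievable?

Minimum total: 93 hours

Optimal: Bravo crew→South site (15 hours), Delta crew→Ridge site (16 hours), Tango crew→North site (12 hours), Golf crew→Harbor site (21 hours), Lima crew→East site (29 hours) — total 15+16+12+21+29 = 93 hours.
Column-greedy (each site in turn goes to its cheapest remaining crew) gives 112 hours, worse by 19.
Next-best assignment: Bravo crew→South site, Delta crew→Ridge site, Tango crew→Central site, Golf crew→Harbor site, Lima crew→East site = 95 hours.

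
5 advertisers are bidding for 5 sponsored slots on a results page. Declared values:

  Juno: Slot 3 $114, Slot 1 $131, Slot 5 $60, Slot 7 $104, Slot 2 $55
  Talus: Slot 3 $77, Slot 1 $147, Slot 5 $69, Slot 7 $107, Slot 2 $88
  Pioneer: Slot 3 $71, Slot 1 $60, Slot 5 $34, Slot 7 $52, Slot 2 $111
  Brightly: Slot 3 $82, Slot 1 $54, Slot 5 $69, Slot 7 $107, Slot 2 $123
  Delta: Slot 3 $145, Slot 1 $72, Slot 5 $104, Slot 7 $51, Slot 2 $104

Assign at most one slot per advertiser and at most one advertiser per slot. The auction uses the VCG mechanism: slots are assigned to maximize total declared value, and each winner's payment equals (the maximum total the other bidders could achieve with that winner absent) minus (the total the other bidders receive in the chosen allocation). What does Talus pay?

Talus pays $58.

Efficient allocation: Juno→Slot 3 ($114), Talus→Slot 1 ($147), Pioneer→Slot 2 ($111), Brightly→Slot 7 ($107), Delta→Slot 5 ($104); total welfare W = $583.
Talus receives Slot 1 at value $147, so the others get W − 147 = $436.
Without Talus: best allocation of the remaining 4 bidders over all 5 slots is Juno→Slot 1 ($131), Pioneer→Slot 2 ($111), Brightly→Slot 7 ($107), Delta→Slot 3 ($145), total $494.
VCG payment = (others' best without Talus) − (others' welfare with Talus) = 494 − 436 = $58.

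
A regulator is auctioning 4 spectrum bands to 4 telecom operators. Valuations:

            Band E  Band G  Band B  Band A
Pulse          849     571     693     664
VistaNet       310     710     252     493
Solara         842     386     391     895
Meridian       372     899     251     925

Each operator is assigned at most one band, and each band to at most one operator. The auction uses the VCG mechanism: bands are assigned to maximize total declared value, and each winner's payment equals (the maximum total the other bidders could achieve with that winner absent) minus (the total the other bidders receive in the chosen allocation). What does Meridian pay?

Efficient allocation: Pulse→Band B ($693M), VistaNet→Band G ($710M), Solara→Band E ($842M), Meridian→Band A ($925M); total welfare W = $3170M.
Meridian receives Band A at value $925M, so the others get W − 925 = $2245M.
Without Meridian: best allocation of the remaining 3 bidders over all 4 bands is Pulse→Band E ($849M), VistaNet→Band G ($710M), Solara→Band A ($895M), total $2454M.
VCG payment = (others' best without Meridian) − (others' welfare with Meridian) = 2454 − 2245 = $209M.

Meridian pays $209M.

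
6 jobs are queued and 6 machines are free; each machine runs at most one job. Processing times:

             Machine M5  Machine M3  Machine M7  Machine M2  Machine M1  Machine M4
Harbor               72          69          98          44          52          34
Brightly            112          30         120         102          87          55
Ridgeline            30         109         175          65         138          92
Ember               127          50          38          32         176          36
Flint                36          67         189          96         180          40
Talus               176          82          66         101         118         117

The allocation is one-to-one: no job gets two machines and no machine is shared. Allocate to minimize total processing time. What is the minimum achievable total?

Treat this as an assignment problem: match each job to one machine.
Optimal: Harbor→Machine M1 (52 min), Brightly→Machine M3 (30 min), Ridgeline→Machine M5 (30 min), Ember→Machine M2 (32 min), Flint→Machine M4 (40 min), Talus→Machine M7 (66 min) — total 52+30+30+32+40+66 = 250 min.
Min-entry greedy (repeatedly take the single cheapest remaining cell) gives 372 min, worse by 122.
Next-best assignment: Harbor→Machine M1, Brightly→Machine M3, Ridgeline→Machine M2, Ember→Machine M4, Flint→Machine M5, Talus→Machine M7 = 285 min.
No other one-to-one assignment undercuts 250 min.

Min total: 250 min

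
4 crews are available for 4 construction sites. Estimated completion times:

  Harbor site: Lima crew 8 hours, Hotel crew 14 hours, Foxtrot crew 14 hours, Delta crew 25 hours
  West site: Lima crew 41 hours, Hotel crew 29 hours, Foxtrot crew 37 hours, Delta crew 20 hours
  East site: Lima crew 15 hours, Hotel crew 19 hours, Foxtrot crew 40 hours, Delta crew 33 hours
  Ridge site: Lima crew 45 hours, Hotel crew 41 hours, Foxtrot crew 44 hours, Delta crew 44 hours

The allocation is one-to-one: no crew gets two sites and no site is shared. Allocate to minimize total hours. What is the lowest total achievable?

Min total: 90 hours

Optimal: Lima crew→East site (15 hours), Hotel crew→Ridge site (41 hours), Foxtrot crew→Harbor site (14 hours), Delta crew→West site (20 hours) — total 15+41+14+20 = 90 hours.
Column-greedy (each site in turn goes to its cheapest remaining crew) gives 91 hours, worse by 1.
Next-best assignment: Lima crew→Harbor site, Hotel crew→East site, Foxtrot crew→Ridge site, Delta crew→West site = 91 hours.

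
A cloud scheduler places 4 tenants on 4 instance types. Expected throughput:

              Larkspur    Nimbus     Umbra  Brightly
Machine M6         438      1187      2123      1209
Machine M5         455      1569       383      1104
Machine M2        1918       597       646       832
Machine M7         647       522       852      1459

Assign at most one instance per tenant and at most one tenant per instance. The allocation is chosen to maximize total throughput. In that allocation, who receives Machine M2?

Treat this as an assignment problem: match each tenant to one instance.
Optimal: Larkspur→Machine M2 (1918 ops/s), Nimbus→Machine M5 (1569 ops/s), Umbra→Machine M6 (2123 ops/s), Brightly→Machine M7 (1459 ops/s) — total 1918+1569+2123+1459 = 7069 ops/s.
Every other assignment is strictly worse.

Larkspur receives Machine M2.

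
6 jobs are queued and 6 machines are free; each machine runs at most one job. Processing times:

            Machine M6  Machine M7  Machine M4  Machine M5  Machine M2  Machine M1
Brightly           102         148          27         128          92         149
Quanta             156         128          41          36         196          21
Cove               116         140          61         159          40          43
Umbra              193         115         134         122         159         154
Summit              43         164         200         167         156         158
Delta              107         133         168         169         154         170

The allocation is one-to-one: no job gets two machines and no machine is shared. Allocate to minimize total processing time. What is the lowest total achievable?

Treat this as an assignment problem: match each job to one machine.
Optimal: Brightly→Machine M4 (27 min), Quanta→Machine M1 (21 min), Cove→Machine M2 (40 min), Umbra→Machine M5 (122 min), Summit→Machine M6 (43 min), Delta→Machine M7 (133 min) — total 27+21+40+122+43+133 = 386 min.
Row-greedy (each job in turn takes its cheapest remaining machine) gives 415 min, worse by 29.
Every other assignment is strictly worse.

Min total: 386 min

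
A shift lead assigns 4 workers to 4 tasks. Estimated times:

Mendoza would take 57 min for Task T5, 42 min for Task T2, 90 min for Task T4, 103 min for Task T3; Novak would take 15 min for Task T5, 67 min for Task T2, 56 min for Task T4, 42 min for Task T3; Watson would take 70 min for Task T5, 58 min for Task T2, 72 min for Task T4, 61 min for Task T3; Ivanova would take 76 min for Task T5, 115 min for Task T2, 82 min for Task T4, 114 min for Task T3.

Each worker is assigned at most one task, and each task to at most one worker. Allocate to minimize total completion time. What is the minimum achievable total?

Min total: 200 min

Optimal: Mendoza→Task T2 (42 min), Novak→Task T5 (15 min), Watson→Task T3 (61 min), Ivanova→Task T4 (82 min) — total 42+15+61+82 = 200 min.
Column-greedy (each task in turn goes to its cheapest remaining worker) gives 243 min, worse by 43.
Swapping Novak↔Watson (Novak→Task T3 42 min, Watson→Task T5 70 min) adds 36.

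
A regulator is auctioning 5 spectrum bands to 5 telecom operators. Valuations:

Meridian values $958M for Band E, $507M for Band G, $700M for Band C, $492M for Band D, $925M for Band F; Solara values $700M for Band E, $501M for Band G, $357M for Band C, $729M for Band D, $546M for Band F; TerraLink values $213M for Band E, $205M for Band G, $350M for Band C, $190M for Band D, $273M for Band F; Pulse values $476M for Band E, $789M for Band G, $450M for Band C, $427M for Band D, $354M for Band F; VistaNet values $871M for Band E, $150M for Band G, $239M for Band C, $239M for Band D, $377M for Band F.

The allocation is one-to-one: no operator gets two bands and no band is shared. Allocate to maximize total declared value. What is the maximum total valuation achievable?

Maximum total: $3664M

Optimal: Meridian→Band F ($925M), Solara→Band D ($729M), TerraLink→Band C ($350M), Pulse→Band G ($789M), VistaNet→Band E ($871M) — total 925+729+350+789+871 = $3664M.
Column-greedy (each band in turn goes to its best remaining operator) gives $2616M, worse by 1048.
Every other assignment is strictly worse.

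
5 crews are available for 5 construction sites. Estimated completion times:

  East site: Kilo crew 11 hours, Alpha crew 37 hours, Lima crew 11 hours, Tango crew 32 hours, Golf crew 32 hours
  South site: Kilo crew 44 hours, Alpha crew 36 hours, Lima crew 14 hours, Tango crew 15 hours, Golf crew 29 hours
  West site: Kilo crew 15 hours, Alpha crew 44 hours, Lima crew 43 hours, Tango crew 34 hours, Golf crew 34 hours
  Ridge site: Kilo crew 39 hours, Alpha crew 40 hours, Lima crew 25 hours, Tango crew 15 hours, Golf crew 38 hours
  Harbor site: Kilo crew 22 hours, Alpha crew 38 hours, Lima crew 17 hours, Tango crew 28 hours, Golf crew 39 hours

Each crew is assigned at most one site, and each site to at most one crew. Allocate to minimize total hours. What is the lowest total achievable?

Optimal: Kilo crew→West site (15 hours), Alpha crew→Harbor site (38 hours), Lima crew→East site (11 hours), Tango crew→Ridge site (15 hours), Golf crew→South site (29 hours) — total 15+38+11+15+29 = 108 hours.
Column-greedy (each site in turn goes to its cheapest remaining crew) gives 135 hours, worse by 27.
Next-best assignment: Kilo crew→East site, Alpha crew→Harbor site, Lima crew→South site, Tango crew→Ridge site, Golf crew→West site = 112 hours.
Swapping Tango crew↔Kilo crew (Tango crew→West site 34 hours, Kilo crew→Ridge site 39 hours) adds 43.
No other one-to-one assignment undercuts 108 hours.

Minimum total: 108 hours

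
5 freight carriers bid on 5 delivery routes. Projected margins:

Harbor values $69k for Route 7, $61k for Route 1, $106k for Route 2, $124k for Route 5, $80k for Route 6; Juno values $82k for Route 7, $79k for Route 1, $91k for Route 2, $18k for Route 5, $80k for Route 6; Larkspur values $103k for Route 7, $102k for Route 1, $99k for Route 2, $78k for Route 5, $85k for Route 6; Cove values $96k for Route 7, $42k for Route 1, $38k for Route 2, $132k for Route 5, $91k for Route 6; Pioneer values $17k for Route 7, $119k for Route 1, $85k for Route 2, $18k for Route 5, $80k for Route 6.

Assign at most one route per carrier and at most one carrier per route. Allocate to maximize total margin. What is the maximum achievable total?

Optimal: Harbor→Route 2 ($106k), Juno→Route 6 ($80k), Larkspur→Route 7 ($103k), Cove→Route 5 ($132k), Pioneer→Route 1 ($119k) — total 106+80+103+132+119 = $540k.
Row-greedy (each carrier in turn takes its best remaining route) gives $528k, worse by 12.
Next-best assignment: Harbor→Route 5, Juno→Route 2, Larkspur→Route 7, Cove→Route 6, Pioneer→Route 1 = $528k.
Swapping Pioneer↔Juno (Pioneer→Route 6 $80k, Juno→Route 1 $79k) loses 40.

Maximum total: $540k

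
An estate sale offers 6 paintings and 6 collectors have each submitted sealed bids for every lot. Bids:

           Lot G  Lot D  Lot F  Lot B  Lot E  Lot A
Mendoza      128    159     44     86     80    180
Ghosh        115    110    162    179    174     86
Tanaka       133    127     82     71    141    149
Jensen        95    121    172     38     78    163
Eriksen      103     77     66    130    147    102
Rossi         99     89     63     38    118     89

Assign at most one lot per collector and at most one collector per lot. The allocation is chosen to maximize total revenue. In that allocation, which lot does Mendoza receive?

Mendoza receives Lot D.

Optimal: Mendoza→Lot D ($159), Ghosh→Lot B ($179), Tanaka→Lot A ($149), Jensen→Lot F ($172), Eriksen→Lot E ($147), Rossi→Lot G ($99) — total 159+179+149+172+147+99 = $905.
Column-greedy (each lot in turn goes to its best remaining collector) gives $879, worse by 26.
Every other assignment is strictly worse.
Mendoza's own top lot is Lot A ($180), but forcing Mendoza→Lot A and reassigning the rest optimally gives only $904 — worse by 1.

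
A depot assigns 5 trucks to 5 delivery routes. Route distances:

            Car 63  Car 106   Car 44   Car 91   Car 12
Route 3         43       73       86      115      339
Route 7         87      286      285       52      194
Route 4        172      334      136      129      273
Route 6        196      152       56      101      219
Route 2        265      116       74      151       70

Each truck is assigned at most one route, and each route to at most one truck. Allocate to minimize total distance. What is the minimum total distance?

Minimum total: 415 km

Optimal: Car 63→Route 7 (87 km), Car 106→Route 3 (73 km), Car 44→Route 6 (56 km), Car 91→Route 4 (129 km), Car 12→Route 2 (70 km) — total 87+73+56+129+70 = 415 km.
Row-greedy (each truck in turn takes its cheapest remaining route) gives 540 km, worse by 125.
Next-best assignment: Car 63→Route 4, Car 106→Route 3, Car 44→Route 6, Car 91→Route 7, Car 12→Route 2 = 423 km.
Swapping Car 12↔Car 44 (Car 12→Route 6 219 km, Car 44→Route 2 74 km) adds 167.
Every other assignment is strictly worse.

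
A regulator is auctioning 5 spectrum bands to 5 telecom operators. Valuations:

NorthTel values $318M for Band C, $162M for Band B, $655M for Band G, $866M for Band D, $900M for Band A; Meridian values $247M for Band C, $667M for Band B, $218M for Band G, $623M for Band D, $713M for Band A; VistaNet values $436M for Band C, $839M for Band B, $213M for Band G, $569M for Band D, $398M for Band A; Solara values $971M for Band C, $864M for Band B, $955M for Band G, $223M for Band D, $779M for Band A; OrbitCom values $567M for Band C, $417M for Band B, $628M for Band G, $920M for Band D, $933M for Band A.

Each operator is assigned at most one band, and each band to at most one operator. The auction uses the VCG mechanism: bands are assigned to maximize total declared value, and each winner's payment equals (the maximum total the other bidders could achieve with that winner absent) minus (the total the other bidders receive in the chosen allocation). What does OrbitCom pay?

Efficient allocation: NorthTel→Band G ($655M), Meridian→Band A ($713M), VistaNet→Band B ($839M), Solara→Band C ($971M), OrbitCom→Band D ($920M); total welfare W = $4098M.
OrbitCom receives Band D at value $920M, so the others get W − 920 = $3178M.
Without OrbitCom: best allocation of the remaining 4 bidders over all 5 bands is NorthTel→Band D ($866M), Meridian→Band A ($713M), VistaNet→Band B ($839M), Solara→Band C ($971M), total $3389M.
VCG payment = (others' best without OrbitCom) − (others' welfare with OrbitCom) = 3389 − 3178 = $211M.

OrbitCom pays $211M.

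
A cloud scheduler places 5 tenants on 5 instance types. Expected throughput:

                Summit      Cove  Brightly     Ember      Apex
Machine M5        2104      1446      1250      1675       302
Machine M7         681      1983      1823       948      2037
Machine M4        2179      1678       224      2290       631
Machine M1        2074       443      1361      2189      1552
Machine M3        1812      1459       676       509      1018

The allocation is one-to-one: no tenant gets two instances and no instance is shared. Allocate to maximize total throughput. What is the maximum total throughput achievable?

This is the linear assignment problem.
Optimal: Summit→Machine M5 (2104 ops/s), Cove→Machine M3 (1459 ops/s), Brightly→Machine M1 (1361 ops/s), Ember→Machine M4 (2290 ops/s), Apex→Machine M7 (2037 ops/s) — total 2104+1459+1361+2290+2037 = 9251 ops/s.
Row-greedy (each tenant in turn takes its best remaining instance) gives 8216 ops/s, worse by 1035.
Swapping Ember↔Summit (Ember→Machine M5 1675 ops/s, Summit→Machine M4 2179 ops/s) loses 540.
No other one-to-one assignment exceeds 9251 ops/s.

Max total: 9251 ops/s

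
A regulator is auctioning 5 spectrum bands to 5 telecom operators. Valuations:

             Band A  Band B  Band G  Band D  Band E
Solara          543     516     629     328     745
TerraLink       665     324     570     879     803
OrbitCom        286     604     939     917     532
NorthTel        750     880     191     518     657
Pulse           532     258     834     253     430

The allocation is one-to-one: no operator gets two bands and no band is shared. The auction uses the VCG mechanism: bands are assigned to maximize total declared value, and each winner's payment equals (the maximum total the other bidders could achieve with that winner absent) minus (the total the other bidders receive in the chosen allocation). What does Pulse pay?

Efficient allocation: Solara→Band E ($745M), TerraLink→Band A ($665M), OrbitCom→Band D ($917M), NorthTel→Band B ($880M), Pulse→Band G ($834M); total welfare W = $4041M.
Pulse receives Band G at value $834M, so the others get W − 834 = $3207M.
Without Pulse: best allocation of the remaining 4 bidders over all 5 bands is Solara→Band E ($745M), TerraLink→Band D ($879M), OrbitCom→Band G ($939M), NorthTel→Band B ($880M), total $3443M.
VCG payment = (others' best without Pulse) − (others' welfare with Pulse) = 3443 − 3207 = $236M.

Pulse pays $236M.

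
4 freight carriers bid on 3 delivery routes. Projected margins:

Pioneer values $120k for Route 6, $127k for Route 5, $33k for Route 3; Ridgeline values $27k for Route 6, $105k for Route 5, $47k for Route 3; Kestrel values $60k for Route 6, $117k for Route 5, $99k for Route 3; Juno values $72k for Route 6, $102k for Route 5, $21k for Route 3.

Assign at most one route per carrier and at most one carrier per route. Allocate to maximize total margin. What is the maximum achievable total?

Optimal: Pioneer→Route 6 ($120k), Ridgeline→Route 5 ($105k), Kestrel→Route 3 ($99k) — total 120+105+99 = $324k.
Row-greedy (each carrier in turn takes its best remaining route) gives $234k, worse by 90.
Next-best assignment: Pioneer→Route 6, Juno→Route 5, Kestrel→Route 3 = $321k.
Swapping Ridgeline↔Pioneer (Ridgeline→Route 6 $27k, Pioneer→Route 5 $127k) loses 71.

Maximum total: $324k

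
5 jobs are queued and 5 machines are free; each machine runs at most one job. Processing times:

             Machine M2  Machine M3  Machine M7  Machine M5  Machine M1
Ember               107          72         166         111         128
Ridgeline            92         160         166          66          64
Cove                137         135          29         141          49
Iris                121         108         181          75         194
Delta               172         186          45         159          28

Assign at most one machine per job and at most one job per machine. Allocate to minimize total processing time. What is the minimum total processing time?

Minimum total: 296 min

This is the linear assignment problem.
Optimal: Ember→Machine M3 (72 min), Ridgeline→Machine M2 (92 min), Cove→Machine M7 (29 min), Iris→Machine M5 (75 min), Delta→Machine M1 (28 min) — total 72+92+29+75+28 = 296 min.
Min-entry greedy (repeatedly take the single cheapest remaining cell) gives 316 min, worse by 20.
No other one-to-one assignment undercuts 296 min.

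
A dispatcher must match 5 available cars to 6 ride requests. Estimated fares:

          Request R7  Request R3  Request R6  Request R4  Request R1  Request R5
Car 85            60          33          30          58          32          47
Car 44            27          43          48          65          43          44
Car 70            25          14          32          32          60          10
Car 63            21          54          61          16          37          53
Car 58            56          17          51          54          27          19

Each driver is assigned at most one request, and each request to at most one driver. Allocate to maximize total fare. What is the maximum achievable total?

Optimal: Car 85→Request R7 ($60), Car 44→Request R4 ($65), Car 70→Request R1 ($60), Car 63→Request R3 ($54), Car 58→Request R6 ($51) — total 60+65+60+54+51 = $290.
Row-greedy (each driver in turn takes its best remaining request) gives $265, worse by 25.

Maximum total: $290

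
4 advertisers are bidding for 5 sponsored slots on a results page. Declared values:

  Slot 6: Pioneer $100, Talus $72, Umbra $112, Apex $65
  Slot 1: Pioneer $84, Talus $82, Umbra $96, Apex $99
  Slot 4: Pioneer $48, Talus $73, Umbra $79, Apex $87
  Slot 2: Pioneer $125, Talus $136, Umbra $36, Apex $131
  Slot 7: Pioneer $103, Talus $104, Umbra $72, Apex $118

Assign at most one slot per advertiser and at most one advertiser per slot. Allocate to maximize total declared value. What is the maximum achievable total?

Optimal: Pioneer→Slot 6 ($100), Talus→Slot 2 ($136), Umbra→Slot 1 ($96), Apex→Slot 7 ($118) — total 100+136+96+118 = $450.
Column-greedy (each slot in turn goes to its best remaining advertiser) gives $409, worse by 41.
Swapping Talus↔Apex (Talus→Slot 7 $104, Apex→Slot 2 $131) loses 19.

Maximum total: $450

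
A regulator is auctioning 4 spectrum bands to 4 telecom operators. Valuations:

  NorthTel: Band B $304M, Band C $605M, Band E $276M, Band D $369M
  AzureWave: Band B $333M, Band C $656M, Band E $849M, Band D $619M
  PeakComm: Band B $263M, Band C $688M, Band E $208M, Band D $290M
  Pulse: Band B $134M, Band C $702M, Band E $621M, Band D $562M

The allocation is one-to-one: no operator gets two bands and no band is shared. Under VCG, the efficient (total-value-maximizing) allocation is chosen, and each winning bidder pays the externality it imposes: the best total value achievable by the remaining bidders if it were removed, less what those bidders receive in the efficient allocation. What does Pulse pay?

Pulse pays $65M.

Efficient allocation: NorthTel→Band B ($304M), AzureWave→Band E ($849M), PeakComm→Band C ($688M), Pulse→Band D ($562M); total welfare W = $2403M.
Pulse receives Band D at value $562M, so the others get W − 562 = $1841M.
Without Pulse: best allocation of the remaining 3 bidders over all 4 bands is NorthTel→Band D ($369M), AzureWave→Band E ($849M), PeakComm→Band C ($688M), total $1906M.
VCG payment = (others' best without Pulse) − (others' welfare with Pulse) = 1906 − 1841 = $65M.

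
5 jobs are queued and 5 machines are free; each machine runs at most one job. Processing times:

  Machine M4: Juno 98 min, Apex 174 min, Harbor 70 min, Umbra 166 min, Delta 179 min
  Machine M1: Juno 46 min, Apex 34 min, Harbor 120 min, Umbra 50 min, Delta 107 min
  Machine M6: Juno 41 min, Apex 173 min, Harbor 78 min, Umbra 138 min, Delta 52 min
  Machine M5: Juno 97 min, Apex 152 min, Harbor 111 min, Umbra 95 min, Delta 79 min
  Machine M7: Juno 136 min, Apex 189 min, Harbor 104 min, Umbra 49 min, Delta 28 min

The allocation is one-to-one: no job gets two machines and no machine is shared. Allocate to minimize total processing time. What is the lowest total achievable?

Minimum total: 268 min

Optimal: Juno→Machine M6 (41 min), Apex→Machine M1 (34 min), Harbor→Machine M4 (70 min), Umbra→Machine M5 (95 min), Delta→Machine M7 (28 min) — total 41+34+70+95+28 = 268 min.
Column-greedy (each machine in turn goes to its cheapest remaining job) gives 273 min, worse by 5.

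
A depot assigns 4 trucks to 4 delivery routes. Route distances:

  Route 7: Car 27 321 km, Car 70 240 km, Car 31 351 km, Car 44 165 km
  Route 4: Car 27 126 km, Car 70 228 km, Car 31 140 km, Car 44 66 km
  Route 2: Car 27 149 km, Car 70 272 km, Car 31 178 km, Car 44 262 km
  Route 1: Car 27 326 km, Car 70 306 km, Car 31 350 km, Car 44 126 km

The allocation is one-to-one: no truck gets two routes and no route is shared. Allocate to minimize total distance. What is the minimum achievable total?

Treat this as an assignment problem: match each truck to one route.
Optimal: Car 27→Route 2 (149 km), Car 70→Route 7 (240 km), Car 31→Route 4 (140 km), Car 44→Route 1 (126 km) — total 149+240+140+126 = 655 km.
Row-greedy (each truck in turn takes its cheapest remaining route) gives 670 km, worse by 15.
Checked against all permutations: 655 km is optimal.

Minimum total: 655 km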